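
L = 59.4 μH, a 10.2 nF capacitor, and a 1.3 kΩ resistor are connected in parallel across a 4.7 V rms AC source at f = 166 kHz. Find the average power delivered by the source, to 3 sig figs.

17.0 mW

ω = 2πf = 1.043e+06 rad/s
X_L = ωL = 62.0 Ω
X_C = 1/(ωC) = 94.0 Ω
Parallel: admittances add. Y = 1/R + 1/(jωL) + jωC
Y = (0.000769 − j0.00550) S
|Y| = 0.00556 S → |Z| = 1/|Y| = 180 Ω, ∠Z = −∠Y = 82.0°
I = V/|Z| = 26.1 mA
P = VI cos φ = 4.7 × 0.0261 × cos(82.0°) = 17.0 mW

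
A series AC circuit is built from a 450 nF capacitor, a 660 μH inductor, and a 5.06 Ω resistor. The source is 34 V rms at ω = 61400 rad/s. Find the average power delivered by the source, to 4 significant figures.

131.8 W

X_L = ωL = 40.52 Ω
X_C = 1/(ωC) = 36.19 Ω
Net reactance X = X_L − X_C = 4.331 Ω
Z = 5.060 + j4.331 Ω
|Z| = √(5.060² + 4.331²) = 6.661 Ω
∠Z = arctan(4.331/5.060) = 40.56°
I = V/|Z| = 5.105 A
P = VI cos φ = 34 × 5.105 × cos(40.56°) = 131.8 W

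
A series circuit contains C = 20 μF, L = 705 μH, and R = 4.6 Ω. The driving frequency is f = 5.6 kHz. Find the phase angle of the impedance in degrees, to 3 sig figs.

ω = 2πf = 35190 rad/s
X_L = ωL = 24.8 Ω
X_C = 1/(ωC) = 1.42 Ω
Net reactance X = X_L − X_C = 23.4 Ω
Z = 4.60 + j23.4 Ω
|Z| = √(4.60² + 23.4²) = 23.8 Ω
∠Z = arctan(23.4/4.60) = 78.9°

78.9°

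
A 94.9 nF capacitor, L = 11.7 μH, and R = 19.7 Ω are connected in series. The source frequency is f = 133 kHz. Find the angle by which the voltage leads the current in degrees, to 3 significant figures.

-8.18°

ω = 2πf = 835700 rad/s
X_L = ωL = 9.78 Ω
X_C = 1/(ωC) = 12.6 Ω
Net reactance X = X_L − X_C = -2.83 Ω
Z = 19.7 − j2.83 Ω
|Z| = √(19.7² + 2.83²) = 19.9 Ω
∠Z = arctan(-2.83/19.7) = -8.18°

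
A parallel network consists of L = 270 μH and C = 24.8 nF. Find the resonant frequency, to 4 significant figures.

ω₀ = 1/√(LC) = 1/√(0.00027 × 2.48e-08) = 386400 rad/s
f₀ = ω₀/(2π) = 61.51 kHz

61.51 kHz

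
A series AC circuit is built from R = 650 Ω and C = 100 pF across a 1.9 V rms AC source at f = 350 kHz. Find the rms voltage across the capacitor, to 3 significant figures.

ω = 2πf = 2.199e+06 rad/s
X_C = 1/(ωC) = 4550 Ω
Z = 650 − j4550 Ω
|Z| = √(650² + 4550²) = 4590 Ω
I = V/|Z| = 414 μA
V_C = I·|Z_C| = 0.000414 × 4550 = 1.88 V

1.88 V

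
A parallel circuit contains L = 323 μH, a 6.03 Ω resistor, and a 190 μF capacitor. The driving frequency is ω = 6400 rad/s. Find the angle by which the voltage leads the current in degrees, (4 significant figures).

X_L = ωL = 2.067 Ω
X_C = 1/(ωC) = 0.8224 Ω
Parallel: admittances add. Y = 1/R + 1/(jωL) + jωC
Y = (0.1658 + j0.7323) S
|Y| = 0.7508 S → |Z| = 1/|Y| = 1.332 Ω, ∠Z = −∠Y = -77.24°

-77.24°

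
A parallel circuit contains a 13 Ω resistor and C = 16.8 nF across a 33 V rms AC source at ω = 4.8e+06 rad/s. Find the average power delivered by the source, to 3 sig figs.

X_C = 1/(ωC) = 12.4 Ω
Parallel: admittances add. Y = 1/R + jωC
Y = (0.0769 + j0.0806) S
|Y| = 0.111 S → |Z| = 1/|Y| = 8.97 Ω, ∠Z = −∠Y = -46.4°
I = V/|Z| = 3.68 A
P = VI cos φ = 33 × 3.68 × cos(-46.4°) = 83.8 W

83.8 W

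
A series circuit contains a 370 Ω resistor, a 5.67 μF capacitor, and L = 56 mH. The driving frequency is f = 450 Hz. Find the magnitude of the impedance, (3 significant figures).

ω = 2πf = 2827 rad/s
X_L = ωL = 158 Ω
X_C = 1/(ωC) = 62.4 Ω
Net reactance X = X_L − X_C = 96.0 Ω
Z = 370 + j96.0 Ω
|Z| = √(370² + 96.0²) = 382 Ω

382 Ω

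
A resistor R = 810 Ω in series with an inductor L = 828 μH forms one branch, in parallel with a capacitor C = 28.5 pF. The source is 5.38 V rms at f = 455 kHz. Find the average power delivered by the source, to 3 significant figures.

ω = 2πf = 2.859e+06 rad/s
X_L = ωL = 2370 Ω
X_C = 1/(ωC) = 12300 Ω
Branch 1 (R+jX_L): Z₁ = 810 + j2370 Ω, |Z₁| = 2500 Ω
Branch 2 (−jX_C): Z₂ = −j12300 Ω
Parallel: Z = Z₁Z₂/(Z₁+Z₂), |Z| = 3090 Ω, ∠Z = 66.4°
I = V/|Z| = 1.74 mA
P = VI cos φ = 5.38 × 0.00174 × cos(66.4°) = 3.75 mW

3.75 mW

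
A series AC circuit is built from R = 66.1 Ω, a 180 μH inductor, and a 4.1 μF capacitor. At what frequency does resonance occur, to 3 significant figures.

ω₀ = 1/√(LC) = 1/√(0.00018 × 4.1e-06) = 36810 rad/s
f₀ = ω₀/(2π) = 5.86 kHz

5.86 kHz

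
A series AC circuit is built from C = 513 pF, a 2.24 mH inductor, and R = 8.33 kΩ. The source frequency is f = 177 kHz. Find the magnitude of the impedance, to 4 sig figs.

ω = 2πf = 1.112e+06 rad/s
X_L = ωL = 2491 Ω
X_C = 1/(ωC) = 1753 Ω
Net reactance X = X_L − X_C = 738.4 Ω
Z = 8330 + j738.4 Ω
|Z| = √(8330² + 738.4²) = 8363 Ω

8363 Ω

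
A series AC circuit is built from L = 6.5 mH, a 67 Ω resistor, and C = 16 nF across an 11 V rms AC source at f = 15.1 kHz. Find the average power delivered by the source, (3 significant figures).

1.30 W

ω = 2πf = 94880 rad/s
X_L = ωL = 617 Ω
X_C = 1/(ωC) = 659 Ω
Net reactance X = X_L − X_C = -42.1 Ω
Z = 67.0 − j42.1 Ω
|Z| = √(67.0² + 42.1²) = 79.1 Ω
∠Z = arctan(-42.1/67.0) = -32.1°
I = V/|Z| = 139 mA
P = VI cos φ = 11 × 0.139 × cos(-32.1°) = 1.30 W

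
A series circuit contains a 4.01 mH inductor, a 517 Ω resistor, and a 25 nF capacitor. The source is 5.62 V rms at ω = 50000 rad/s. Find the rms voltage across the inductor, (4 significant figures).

X_L = ωL = 200.5 Ω
X_C = 1/(ωC) = 800.0 Ω
Net reactance X = X_L − X_C = -599.5 Ω
Z = 517.0 − j599.5 Ω
|Z| = √(517.0² + 599.5²) = 791.6 Ω
I = V/|Z| = 7.099 mA
V_L = I·|Z_L| = 0.007099 × 200.5 = 1.423 V

1.423 V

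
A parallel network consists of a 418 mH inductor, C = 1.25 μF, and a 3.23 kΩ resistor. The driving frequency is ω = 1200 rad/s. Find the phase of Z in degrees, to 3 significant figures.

X_L = ωL = 502 Ω
X_C = 1/(ωC) = 667 Ω
Parallel: admittances add. Y = 1/R + 1/(jωL) + jωC
Y = (0.000310 − j0.000494) S
|Y| = 0.000583 S → |Z| = 1/|Y| = 1720 Ω, ∠Z = −∠Y = 57.9°

57.9°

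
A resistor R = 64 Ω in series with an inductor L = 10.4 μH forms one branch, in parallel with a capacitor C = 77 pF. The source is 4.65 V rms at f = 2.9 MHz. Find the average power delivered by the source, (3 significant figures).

34.6 mW

ω = 2πf = 1.822e+07 rad/s
X_L = ωL = 190 Ω
X_C = 1/(ωC) = 713 Ω
Branch 1 (R+jX_L): Z₁ = 64.0 + j190 Ω, |Z₁| = 200 Ω
Branch 2 (−jX_C): Z₂ = −j713 Ω
Parallel: Z = Z₁Z₂/(Z₁+Z₂), |Z| = 270 Ω, ∠Z = 64.4°
I = V/|Z| = 17.2 mA
P = VI cos φ = 4.65 × 0.0172 × cos(64.4°) = 34.6 mW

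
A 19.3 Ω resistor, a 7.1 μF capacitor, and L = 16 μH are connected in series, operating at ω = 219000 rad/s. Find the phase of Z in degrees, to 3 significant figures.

X_L = ωL = 3.50 Ω
X_C = 1/(ωC) = 0.643 Ω
Net reactance X = X_L − X_C = 2.86 Ω
Z = 19.3 + j2.86 Ω
|Z| = √(19.3² + 2.86²) = 19.5 Ω
∠Z = arctan(2.86/19.3) = 8.43°

8.43°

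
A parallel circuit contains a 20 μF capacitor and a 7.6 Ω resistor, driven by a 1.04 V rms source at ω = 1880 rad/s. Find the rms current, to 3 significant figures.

X_C = 1/(ωC) = 26.6 Ω
Parallel: admittances add. Y = 1/R + jωC
Y = (0.132 + j0.0376) S
|Y| = 0.137 S → |Z| = 1/|Y| = 7.31 Ω, ∠Z = −∠Y = -15.9°
I = V/|Z| = 1.04/7.31 = 142 mA

142 mA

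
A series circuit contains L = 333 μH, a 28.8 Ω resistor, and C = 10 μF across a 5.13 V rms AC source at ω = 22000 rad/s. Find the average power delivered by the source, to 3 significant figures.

905 mW

X_L = ωL = 7.33 Ω
X_C = 1/(ωC) = 4.55 Ω
Net reactance X = X_L − X_C = 2.78 Ω
Z = 28.8 + j2.78 Ω
|Z| = √(28.8² + 2.78²) = 28.9 Ω
∠Z = arctan(2.78/28.8) = 5.51°
I = V/|Z| = 177 mA
P = VI cos φ = 5.13 × 0.177 × cos(5.51°) = 905 mW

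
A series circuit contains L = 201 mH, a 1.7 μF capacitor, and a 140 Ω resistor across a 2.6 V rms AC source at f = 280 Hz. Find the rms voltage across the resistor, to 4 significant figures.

2.576 V

ω = 2πf = 1759 rad/s
X_L = ωL = 353.6 Ω
X_C = 1/(ωC) = 334.4 Ω
Net reactance X = X_L − X_C = 19.26 Ω
Z = 140.0 + j19.26 Ω
|Z| = √(140.0² + 19.26²) = 141.3 Ω
I = V/|Z| = 18.40 mA
V_R = I·|Z_R| = 0.01840 × 140.0 = 2.576 V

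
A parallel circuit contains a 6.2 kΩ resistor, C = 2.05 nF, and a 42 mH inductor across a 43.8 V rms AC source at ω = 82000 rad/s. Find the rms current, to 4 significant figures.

8.865 mA

X_L = ωL = 3444 Ω
X_C = 1/(ωC) = 5949 Ω
Parallel: admittances add. Y = 1/R + 1/(jωL) + jωC
Y = (0.0001613 − j0.0001223) S
|Y| = 0.0002024 S → |Z| = 1/|Y| = 4941 Ω, ∠Z = −∠Y = 37.16°
I = V/|Z| = 43.8/4941 = 8.865 mA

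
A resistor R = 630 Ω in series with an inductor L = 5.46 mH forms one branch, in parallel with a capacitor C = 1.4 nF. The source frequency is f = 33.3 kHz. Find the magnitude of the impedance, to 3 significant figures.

ω = 2πf = 209200 rad/s
X_L = ωL = 1140 Ω
X_C = 1/(ωC) = 3410 Ω
Branch 1 (R+jX_L): Z₁ = 630 + j1140 Ω, |Z₁| = 1300 Ω
Branch 2 (−jX_C): Z₂ = −j3410 Ω
Parallel: Z = Z₁Z₂/(Z₁+Z₂), |Z| = 1890 Ω, ∠Z = 45.6°

1890 Ω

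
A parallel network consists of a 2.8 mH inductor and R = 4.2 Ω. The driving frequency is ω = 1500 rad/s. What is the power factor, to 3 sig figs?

X_L = ωL = 4.20 Ω
Parallel: admittances add. Y = 1/R + 1/(jωL)
Y = (0.238 − j0.238) S
|Y| = 0.337 S → |Z| = 1/|Y| = 2.97 Ω, ∠Z = −∠Y = 45.0°
cos φ = cos(45.0°) = 0.707

0.707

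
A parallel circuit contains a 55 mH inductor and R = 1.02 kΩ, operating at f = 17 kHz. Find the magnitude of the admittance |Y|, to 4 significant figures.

995.1 μS

ω = 2πf = 106800 rad/s
X_L = ωL = 5875 Ω
Parallel: admittances add. Y = 1/R + 1/(jωL)
Y = (0.0009804 − j0.0001702) S
|Y| = 0.0009951 S → |Z| = 1/|Y| = 1005 Ω, ∠Z = −∠Y = 9.850°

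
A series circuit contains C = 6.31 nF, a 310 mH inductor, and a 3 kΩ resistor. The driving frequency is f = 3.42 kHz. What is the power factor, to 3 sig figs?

ω = 2πf = 21490 rad/s
X_L = ωL = 6660 Ω
X_C = 1/(ωC) = 7380 Ω
Net reactance X = X_L − X_C = -714 Ω
Z = 3000 − j714 Ω
|Z| = √(3000² + 714²) = 3080 Ω
∠Z = arctan(-714/3000) = -13.4°
cos φ = cos(-13.4°) = 0.973

0.973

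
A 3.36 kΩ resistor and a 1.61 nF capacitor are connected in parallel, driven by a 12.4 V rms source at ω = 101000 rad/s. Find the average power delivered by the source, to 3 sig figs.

X_C = 1/(ωC) = 6150 Ω
Parallel: admittances add. Y = 1/R + jωC
Y = (0.000298 + j0.000163) S
|Y| = 0.000339 S → |Z| = 1/|Y| = 2950 Ω, ∠Z = −∠Y = -28.7°
I = V/|Z| = 4.21 mA
P = VI cos φ = 12.4 × 0.00421 × cos(-28.7°) = 45.8 mW

45.8 mW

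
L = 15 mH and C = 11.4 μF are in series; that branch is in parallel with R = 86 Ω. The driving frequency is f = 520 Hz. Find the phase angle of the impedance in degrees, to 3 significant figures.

75.6°

ω = 2πf = 3267 rad/s
X_L = ωL = 49.0 Ω
X_C = 1/(ωC) = 26.8 Ω
Branch 1: Z₁ = R = 86.0 Ω
Branch 2 (series LC): Z₂ = j(X_L − X_C) = j22.2 Ω
Parallel: Z = Z₁Z₂/(Z₁+Z₂), |Z| = 21.5 Ω, ∠Z = 75.6°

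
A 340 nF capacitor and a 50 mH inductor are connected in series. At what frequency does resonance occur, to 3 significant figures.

1.22 kHz

ω₀ = 1/√(LC) = 1/√(0.05 × 3.4e-07) = 7670 rad/s
f₀ = ω₀/(2π) = 1.22 kHz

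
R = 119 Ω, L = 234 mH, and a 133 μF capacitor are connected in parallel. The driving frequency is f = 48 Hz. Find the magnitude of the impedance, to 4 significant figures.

36.67 Ω

ω = 2πf = 301.6 rad/s
X_L = ωL = 70.57 Ω
X_C = 1/(ωC) = 24.93 Ω
Parallel: admittances add. Y = 1/R + 1/(jωL) + jωC
Y = (0.008403 + j0.02594) S
|Y| = 0.02727 S → |Z| = 1/|Y| = 36.67 Ω, ∠Z = −∠Y = -72.05°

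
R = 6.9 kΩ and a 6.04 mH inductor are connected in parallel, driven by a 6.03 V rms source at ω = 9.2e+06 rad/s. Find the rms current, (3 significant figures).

X_L = ωL = 55600 Ω
Parallel: admittances add. Y = 1/R + 1/(jωL)
Y = (0.000145 − j1.8e-05) S
|Y| = 0.000146 S → |Z| = 1/|Y| = 6850 Ω, ∠Z = −∠Y = 7.08°
I = V/|Z| = 6.03/6850 = 881 μA

881 μA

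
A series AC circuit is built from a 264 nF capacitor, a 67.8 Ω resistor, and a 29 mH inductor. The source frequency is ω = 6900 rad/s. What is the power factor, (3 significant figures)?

X_L = ωL = 200 Ω
X_C = 1/(ωC) = 549 Ω
Net reactance X = X_L − X_C = -349 Ω
Z = 67.8 − j349 Ω
|Z| = √(67.8² + 349²) = 355 Ω
∠Z = arctan(-349/67.8) = -79.0°
cos φ = cos(-79.0°) = 0.191

0.191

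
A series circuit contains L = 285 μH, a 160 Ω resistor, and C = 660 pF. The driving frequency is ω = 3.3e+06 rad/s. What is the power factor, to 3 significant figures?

X_L = ωL = 940 Ω
X_C = 1/(ωC) = 459 Ω
Net reactance X = X_L − X_C = 481 Ω
Z = 160 + j481 Ω
|Z| = √(160² + 481²) = 507 Ω
∠Z = arctan(481/160) = 71.6°
cos φ = cos(71.6°) = 0.315

0.315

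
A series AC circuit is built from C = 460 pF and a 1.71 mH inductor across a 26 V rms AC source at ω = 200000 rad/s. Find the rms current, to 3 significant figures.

2.47 mA

X_L = ωL = 342 Ω
X_C = 1/(ωC) = 10900 Ω
Net reactance X = X_L − X_C = -10500 Ω
Z = − j10500 Ω
|Z| = √(0² + 10500²) = 10500 Ω
I = V/|Z| = 26/10500 = 2.47 mA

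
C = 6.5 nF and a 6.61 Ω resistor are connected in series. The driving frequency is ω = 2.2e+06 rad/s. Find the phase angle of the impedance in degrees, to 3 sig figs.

X_C = 1/(ωC) = 69.9 Ω
Z = 6.61 − j69.9 Ω
|Z| = √(6.61² + 69.9²) = 70.2 Ω
∠Z = arctan(-69.9/6.61) = -84.6°

-84.6°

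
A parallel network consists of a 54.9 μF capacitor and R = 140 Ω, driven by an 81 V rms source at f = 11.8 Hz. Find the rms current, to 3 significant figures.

666 mA

ω = 2πf = 74.14 rad/s
X_C = 1/(ωC) = 246 Ω
Parallel: admittances add. Y = 1/R + jωC
Y = (0.00714 + j0.00407) S
|Y| = 0.00822 S → |Z| = 1/|Y| = 122 Ω, ∠Z = −∠Y = -29.7°
I = V/|Z| = 81/122 = 666 mA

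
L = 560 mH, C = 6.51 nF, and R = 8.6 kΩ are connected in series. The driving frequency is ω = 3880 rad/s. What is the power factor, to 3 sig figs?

0.224

X_L = ωL = 2170 Ω
X_C = 1/(ωC) = 39600 Ω
Net reactance X = X_L − X_C = -37400 Ω
Z = 8600 − j37400 Ω
|Z| = √(8600² + 37400²) = 38400 Ω
∠Z = arctan(-37400/8600) = -77.1°
cos φ = cos(-77.1°) = 0.224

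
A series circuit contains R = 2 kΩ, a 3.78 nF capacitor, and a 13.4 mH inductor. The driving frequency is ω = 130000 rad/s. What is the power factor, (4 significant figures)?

X_L = ωL = 1742 Ω
X_C = 1/(ωC) = 2035 Ω
Net reactance X = X_L − X_C = -293.0 Ω
Z = 2000 − j293.0 Ω
|Z| = √(2000² + 293.0²) = 2021 Ω
∠Z = arctan(-293.0/2000) = -8.335°
cos φ = cos(-8.335°) = 0.9894

0.9894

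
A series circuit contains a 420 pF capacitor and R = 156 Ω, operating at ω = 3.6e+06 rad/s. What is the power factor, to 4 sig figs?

0.2296

X_C = 1/(ωC) = 661.4 Ω
Z = 156.0 − j661.4 Ω
|Z| = √(156.0² + 661.4²) = 679.5 Ω
∠Z = arctan(-661.4/156.0) = -76.73°
cos φ = cos(-76.73°) = 0.2296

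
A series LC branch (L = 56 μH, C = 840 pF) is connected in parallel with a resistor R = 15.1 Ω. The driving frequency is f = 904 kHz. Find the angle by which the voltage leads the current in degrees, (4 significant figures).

ω = 2πf = 5.68e+06 rad/s
X_L = ωL = 318.1 Ω
X_C = 1/(ωC) = 209.6 Ω
Branch 1: Z₁ = R = 15.10 Ω
Branch 2 (series LC): Z₂ = j(X_L − X_C) = j108.5 Ω
Parallel: Z = Z₁Z₂/(Z₁+Z₂), |Z| = 14.96 Ω, ∠Z = 7.924°

7.924°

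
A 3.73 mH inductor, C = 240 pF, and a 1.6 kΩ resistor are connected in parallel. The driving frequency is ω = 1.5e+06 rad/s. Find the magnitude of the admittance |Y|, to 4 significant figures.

650.8 μS

X_L = ωL = 5595 Ω
X_C = 1/(ωC) = 2778 Ω
Parallel: admittances add. Y = 1/R + 1/(jωL) + jωC
Y = (0.0006250 + j0.0001813) S
|Y| = 0.0006508 S → |Z| = 1/|Y| = 1537 Ω, ∠Z = −∠Y = -16.17°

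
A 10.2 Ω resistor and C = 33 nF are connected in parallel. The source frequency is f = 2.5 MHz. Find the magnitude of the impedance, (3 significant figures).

1.90 Ω

ω = 2πf = 1.571e+07 rad/s
X_C = 1/(ωC) = 1.93 Ω
Parallel: admittances add. Y = 1/R + jωC
Y = (0.0980 + j0.518) S
|Y| = 0.528 S → |Z| = 1/|Y| = 1.90 Ω, ∠Z = −∠Y = -79.3°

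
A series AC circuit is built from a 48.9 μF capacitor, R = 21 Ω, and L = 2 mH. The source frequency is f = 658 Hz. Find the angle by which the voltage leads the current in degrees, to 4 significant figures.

8.990°

ω = 2πf = 4134 rad/s
X_L = ωL = 8.269 Ω
X_C = 1/(ωC) = 4.946 Ω
Net reactance X = X_L − X_C = 3.322 Ω
Z = 21.00 + j3.322 Ω
|Z| = √(21.00² + 3.322²) = 21.26 Ω
∠Z = arctan(3.322/21.00) = 8.990°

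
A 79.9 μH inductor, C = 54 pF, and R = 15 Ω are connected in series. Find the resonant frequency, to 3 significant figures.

ω₀ = 1/√(LC) = 1/√(7.99e-05 × 5.4e-11) = 1.522e+07 rad/s
f₀ = ω₀/(2π) = 2.42 MHz

2.42 MHz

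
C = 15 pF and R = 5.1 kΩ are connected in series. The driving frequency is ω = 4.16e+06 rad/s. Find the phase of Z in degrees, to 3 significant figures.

X_C = 1/(ωC) = 16000 Ω
Z = 5100 − j16000 Ω
|Z| = √(5100² + 16000²) = 16800 Ω
∠Z = arctan(-16000/5100) = -72.3°

-72.3°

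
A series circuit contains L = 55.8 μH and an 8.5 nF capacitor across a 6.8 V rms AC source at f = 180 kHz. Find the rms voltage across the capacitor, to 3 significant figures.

ω = 2πf = 1.131e+06 rad/s
X_L = ωL = 63.1 Ω
X_C = 1/(ωC) = 104 Ω
Net reactance X = X_L − X_C = -40.9 Ω
Z = − j40.9 Ω
|Z| = √(0² + 40.9²) = 40.9 Ω
I = V/|Z| = 166 mA
V_C = I·|Z_C| = 0.166 × 104 = 17.3 V

17.3 V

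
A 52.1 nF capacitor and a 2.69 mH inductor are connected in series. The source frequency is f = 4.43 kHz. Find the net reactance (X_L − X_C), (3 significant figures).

ω = 2πf = 27830 rad/s
X_L = ωL = 74.9 Ω
X_C = 1/(ωC) = 690 Ω
X = 74.9 − 690 = -615 Ω

-615 Ω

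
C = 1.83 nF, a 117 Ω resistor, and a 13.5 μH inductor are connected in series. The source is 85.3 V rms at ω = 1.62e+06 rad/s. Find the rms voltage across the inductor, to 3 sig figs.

5.54 V

X_L = ωL = 21.9 Ω
X_C = 1/(ωC) = 337 Ω
Net reactance X = X_L − X_C = -315 Ω
Z = 117 − j315 Ω
|Z| = √(117² + 315²) = 336 Ω
I = V/|Z| = 254 mA
V_L = I·|Z_L| = 0.254 × 21.9 = 5.54 V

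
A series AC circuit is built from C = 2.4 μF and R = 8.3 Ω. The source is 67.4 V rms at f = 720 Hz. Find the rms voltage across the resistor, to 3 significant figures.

ω = 2πf = 4524 rad/s
X_C = 1/(ωC) = 92.1 Ω
Z = 8.30 − j92.1 Ω
|Z| = √(8.30² + 92.1²) = 92.5 Ω
I = V/|Z| = 729 mA
V_R = I·|Z_R| = 0.729 × 8.30 = 6.05 V

6.05 V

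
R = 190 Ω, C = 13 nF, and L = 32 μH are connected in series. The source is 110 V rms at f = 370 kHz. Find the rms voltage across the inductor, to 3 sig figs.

42.1 V

ω = 2πf = 2.325e+06 rad/s
X_L = ωL = 74.4 Ω
X_C = 1/(ωC) = 33.1 Ω
Net reactance X = X_L − X_C = 41.3 Ω
Z = 190 + j41.3 Ω
|Z| = √(190² + 41.3²) = 194 Ω
I = V/|Z| = 566 mA
V_L = I·|Z_L| = 0.566 × 74.4 = 42.1 V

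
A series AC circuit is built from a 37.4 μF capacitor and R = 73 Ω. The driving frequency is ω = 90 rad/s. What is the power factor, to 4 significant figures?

X_C = 1/(ωC) = 297.1 Ω
Z = 73.00 − j297.1 Ω
|Z| = √(73.00² + 297.1²) = 305.9 Ω
∠Z = arctan(-297.1/73.00) = -76.19°
cos φ = cos(-76.19°) = 0.2386

0.2386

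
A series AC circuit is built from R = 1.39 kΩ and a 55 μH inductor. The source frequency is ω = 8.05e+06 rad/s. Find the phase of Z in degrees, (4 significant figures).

X_L = ωL = 442.8 Ω
Z = 1390 + j442.8 Ω
|Z| = √(1390² + 442.8²) = 1459 Ω
∠Z = arctan(442.8/1390) = 17.67°

17.67°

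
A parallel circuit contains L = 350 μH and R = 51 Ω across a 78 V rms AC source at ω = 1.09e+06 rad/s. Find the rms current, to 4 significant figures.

X_L = ωL = 381.5 Ω
Parallel: admittances add. Y = 1/R + 1/(jωL)
Y = (0.01961 − j0.002621) S
|Y| = 0.01978 S → |Z| = 1/|Y| = 50.55 Ω, ∠Z = −∠Y = 7.614°
I = V/|Z| = 78/50.55 = 1.543 A

1.543 A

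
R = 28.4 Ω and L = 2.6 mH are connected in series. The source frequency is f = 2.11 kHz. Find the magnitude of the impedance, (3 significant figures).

ω = 2πf = 13260 rad/s
X_L = ωL = 34.5 Ω
Z = 28.4 + j34.5 Ω
|Z| = √(28.4² + 34.5²) = 44.7 Ω

44.7 Ω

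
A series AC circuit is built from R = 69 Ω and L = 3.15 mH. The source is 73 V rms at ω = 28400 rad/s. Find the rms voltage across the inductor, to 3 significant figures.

57.8 V

X_L = ωL = 89.5 Ω
Z = 69.0 + j89.5 Ω
|Z| = √(69.0² + 89.5²) = 113 Ω
I = V/|Z| = 646 mA
V_L = I·|Z_L| = 0.646 × 89.5 = 57.8 V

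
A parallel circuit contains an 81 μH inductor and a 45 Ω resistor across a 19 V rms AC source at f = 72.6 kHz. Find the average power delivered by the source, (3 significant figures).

8.02 W

ω = 2πf = 456200 rad/s
X_L = ωL = 36.9 Ω
Parallel: admittances add. Y = 1/R + 1/(jωL)
Y = (0.0222 − j0.0271) S
|Y| = 0.0350 S → |Z| = 1/|Y| = 28.6 Ω, ∠Z = −∠Y = 50.6°
I = V/|Z| = 665 mA
P = VI cos φ = 19 × 0.665 × cos(50.6°) = 8.02 W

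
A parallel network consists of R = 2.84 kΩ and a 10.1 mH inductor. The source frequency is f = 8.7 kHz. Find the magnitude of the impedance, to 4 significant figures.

ω = 2πf = 54660 rad/s
X_L = ωL = 552.1 Ω
Parallel: admittances add. Y = 1/R + 1/(jωL)
Y = (0.0003521 − j0.001811) S
|Y| = 0.001845 S → |Z| = 1/|Y| = 542.0 Ω, ∠Z = −∠Y = 79.00°

542.0 Ω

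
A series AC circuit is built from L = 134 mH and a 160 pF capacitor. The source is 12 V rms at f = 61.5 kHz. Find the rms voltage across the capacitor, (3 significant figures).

ω = 2πf = 386400 rad/s
X_L = ωL = 51800 Ω
X_C = 1/(ωC) = 16200 Ω
Net reactance X = X_L − X_C = 35600 Ω
Z = j35600 Ω
|Z| = √(0² + 35600²) = 35600 Ω
I = V/|Z| = 337 μA
V_C = I·|Z_C| = 0.000337 × 16200 = 5.45 V

5.45 V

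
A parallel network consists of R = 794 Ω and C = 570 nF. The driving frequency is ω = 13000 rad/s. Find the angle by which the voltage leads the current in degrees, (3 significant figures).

-80.4°

X_C = 1/(ωC) = 135 Ω
Parallel: admittances add. Y = 1/R + jωC
Y = (0.00126 + j0.00741) S
|Y| = 0.00752 S → |Z| = 1/|Y| = 133 Ω, ∠Z = −∠Y = -80.4°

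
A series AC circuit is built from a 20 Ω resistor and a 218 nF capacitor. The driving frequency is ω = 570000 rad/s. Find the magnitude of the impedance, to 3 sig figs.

21.6 Ω

X_C = 1/(ωC) = 8.05 Ω
Z = 20.0 − j8.05 Ω
|Z| = √(20.0² + 8.05²) = 21.6 Ω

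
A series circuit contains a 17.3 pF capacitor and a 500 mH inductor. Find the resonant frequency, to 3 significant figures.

54.1 kHz

ω₀ = 1/√(LC) = 1/√(0.5 × 1.73e-11) = 340000 rad/s
f₀ = ω₀/(2π) = 54.1 kHz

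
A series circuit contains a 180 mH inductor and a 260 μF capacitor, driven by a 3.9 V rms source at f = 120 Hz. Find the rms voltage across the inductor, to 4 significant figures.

4.052 V

ω = 2πf = 754.0 rad/s
X_L = ωL = 135.7 Ω
X_C = 1/(ωC) = 5.101 Ω
Net reactance X = X_L − X_C = 130.6 Ω
Z = j130.6 Ω
|Z| = √(0² + 130.6²) = 130.6 Ω
I = V/|Z| = 29.86 mA
V_L = I·|Z_L| = 0.02986 × 135.7 = 4.052 V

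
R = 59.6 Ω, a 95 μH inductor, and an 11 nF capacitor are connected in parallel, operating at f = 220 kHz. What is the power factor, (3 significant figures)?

0.911

ω = 2πf = 1.382e+06 rad/s
X_L = ωL = 131 Ω
X_C = 1/(ωC) = 65.8 Ω
Parallel: admittances add. Y = 1/R + 1/(jωL) + jωC
Y = (0.0168 + j0.00759) S
|Y| = 0.0184 S → |Z| = 1/|Y| = 54.3 Ω, ∠Z = −∠Y = -24.3°
cos φ = cos(-24.3°) = 0.911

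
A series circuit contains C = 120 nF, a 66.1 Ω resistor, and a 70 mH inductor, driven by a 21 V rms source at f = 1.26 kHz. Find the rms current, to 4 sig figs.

41.77 mA

ω = 2πf = 7917 rad/s
X_L = ωL = 554.2 Ω
X_C = 1/(ωC) = 1053 Ω
Net reactance X = X_L − X_C = -498.4 Ω
Z = 66.10 − j498.4 Ω
|Z| = √(66.10² + 498.4²) = 502.8 Ω
I = V/|Z| = 21/502.8 = 41.77 mA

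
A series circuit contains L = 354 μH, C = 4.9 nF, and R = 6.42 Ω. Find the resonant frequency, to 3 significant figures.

ω₀ = 1/√(LC) = 1/√(0.000354 × 4.9e-09) = 759300 rad/s
f₀ = ω₀/(2π) = 121 kHz

121 kHz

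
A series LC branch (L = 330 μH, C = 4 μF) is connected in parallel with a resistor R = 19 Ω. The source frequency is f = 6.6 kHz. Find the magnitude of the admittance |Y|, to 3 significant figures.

ω = 2πf = 41470 rad/s
X_L = ωL = 13.7 Ω
X_C = 1/(ωC) = 6.03 Ω
Branch 1: Z₁ = R = 19.0 Ω
Branch 2 (series LC): Z₂ = j(X_L − X_C) = j7.66 Ω
Parallel: Z = Z₁Z₂/(Z₁+Z₂), |Z| = 7.10 Ω, ∠Z = 68.1°
|Y| = 1/|Z| = 141 mS

141 mS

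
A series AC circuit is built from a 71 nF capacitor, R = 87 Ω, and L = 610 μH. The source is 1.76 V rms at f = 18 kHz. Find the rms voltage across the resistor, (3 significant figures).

1.48 V

ω = 2πf = 113100 rad/s
X_L = ωL = 69.0 Ω
X_C = 1/(ωC) = 125 Ω
Net reactance X = X_L − X_C = -55.5 Ω
Z = 87.0 − j55.5 Ω
|Z| = √(87.0² + 55.5²) = 103 Ω
I = V/|Z| = 17.1 mA
V_R = I·|Z_R| = 0.0171 × 87.0 = 1.48 V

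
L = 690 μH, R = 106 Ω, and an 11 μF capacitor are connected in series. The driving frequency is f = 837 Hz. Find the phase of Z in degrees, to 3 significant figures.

ω = 2πf = 5259 rad/s
X_L = ωL = 3.63 Ω
X_C = 1/(ωC) = 17.3 Ω
Net reactance X = X_L − X_C = -13.7 Ω
Z = 106 − j13.7 Ω
|Z| = √(106² + 13.7²) = 107 Ω
∠Z = arctan(-13.7/106) = -7.34°

-7.34°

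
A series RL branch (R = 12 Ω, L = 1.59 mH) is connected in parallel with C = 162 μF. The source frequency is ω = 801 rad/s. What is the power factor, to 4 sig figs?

X_L = ωL = 1.274 Ω
X_C = 1/(ωC) = 7.706 Ω
Branch 1 (R+jX_L): Z₁ = 12.00 + j1.274 Ω, |Z₁| = 12.07 Ω
Branch 2 (−jX_C): Z₂ = −j7.706 Ω
Parallel: Z = Z₁Z₂/(Z₁+Z₂), |Z| = 6.830 Ω, ∠Z = -55.75°
cos φ = cos(-55.75°) = 0.5628

0.5628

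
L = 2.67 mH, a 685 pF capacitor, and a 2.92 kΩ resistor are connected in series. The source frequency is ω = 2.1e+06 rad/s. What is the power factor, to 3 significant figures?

X_L = ωL = 5610 Ω
X_C = 1/(ωC) = 695 Ω
Net reactance X = X_L − X_C = 4910 Ω
Z = 2920 + j4910 Ω
|Z| = √(2920² + 4910²) = 5710 Ω
∠Z = arctan(4910/2920) = 59.3°
cos φ = cos(59.3°) = 0.511

0.511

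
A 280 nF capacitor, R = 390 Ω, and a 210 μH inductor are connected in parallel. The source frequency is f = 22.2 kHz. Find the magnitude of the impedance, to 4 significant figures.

ω = 2πf = 139500 rad/s
X_L = ωL = 29.29 Ω
X_C = 1/(ωC) = 25.60 Ω
Parallel: admittances add. Y = 1/R + 1/(jωL) + jωC
Y = (0.002564 + j0.004918) S
|Y| = 0.005546 S → |Z| = 1/|Y| = 180.3 Ω, ∠Z = −∠Y = -62.46°

180.3 Ω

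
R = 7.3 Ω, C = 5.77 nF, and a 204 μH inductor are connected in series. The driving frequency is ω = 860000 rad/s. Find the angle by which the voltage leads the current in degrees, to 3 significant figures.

X_L = ωL = 175 Ω
X_C = 1/(ωC) = 202 Ω
Net reactance X = X_L − X_C = -26.1 Ω
Z = 7.30 − j26.1 Ω
|Z| = √(7.30² + 26.1²) = 27.1 Ω
∠Z = arctan(-26.1/7.30) = -74.4°

-74.4°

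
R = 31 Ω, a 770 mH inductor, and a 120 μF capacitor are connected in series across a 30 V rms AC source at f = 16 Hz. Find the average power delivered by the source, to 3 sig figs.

28.2 W

ω = 2πf = 100.5 rad/s
X_L = ωL = 77.4 Ω
X_C = 1/(ωC) = 82.9 Ω
Net reactance X = X_L − X_C = -5.48 Ω
Z = 31.0 − j5.48 Ω
|Z| = √(31.0² + 5.48²) = 31.5 Ω
∠Z = arctan(-5.48/31.0) = -10.0°
I = V/|Z| = 953 mA
P = VI cos φ = 30 × 0.953 × cos(-10.0°) = 28.2 W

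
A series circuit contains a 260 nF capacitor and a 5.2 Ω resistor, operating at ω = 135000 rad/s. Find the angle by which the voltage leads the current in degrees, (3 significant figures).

X_C = 1/(ωC) = 28.5 Ω
Z = 5.20 − j28.5 Ω
|Z| = √(5.20² + 28.5²) = 29.0 Ω
∠Z = arctan(-28.5/5.20) = -79.7°

-79.7°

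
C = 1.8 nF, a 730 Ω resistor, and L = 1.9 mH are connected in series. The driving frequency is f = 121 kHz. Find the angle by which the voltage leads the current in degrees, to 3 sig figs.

44.4°

ω = 2πf = 760300 rad/s
X_L = ωL = 1440 Ω
X_C = 1/(ωC) = 731 Ω
Net reactance X = X_L − X_C = 714 Ω
Z = 730 + j714 Ω
|Z| = √(730² + 714²) = 1020 Ω
∠Z = arctan(714/730) = 44.4°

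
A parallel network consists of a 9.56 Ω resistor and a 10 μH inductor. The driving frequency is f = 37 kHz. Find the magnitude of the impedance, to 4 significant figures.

2.259 Ω

ω = 2πf = 232500 rad/s
X_L = ωL = 2.325 Ω
Parallel: admittances add. Y = 1/R + 1/(jωL)
Y = (0.1046 − j0.4301) S
|Y| = 0.4427 S → |Z| = 1/|Y| = 2.259 Ω, ∠Z = −∠Y = 76.33°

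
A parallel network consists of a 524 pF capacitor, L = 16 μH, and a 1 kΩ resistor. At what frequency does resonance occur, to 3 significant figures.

ω₀ = 1/√(LC) = 1/√(1.6e-05 × 5.24e-10) = 1.092e+07 rad/s
f₀ = ω₀/(2π) = 1.74 MHz

1.74 MHz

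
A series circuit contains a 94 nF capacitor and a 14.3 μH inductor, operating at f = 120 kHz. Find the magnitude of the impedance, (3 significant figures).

3.33 Ω

ω = 2πf = 754000 rad/s
X_L = ωL = 10.8 Ω
X_C = 1/(ωC) = 14.1 Ω
Net reactance X = X_L − X_C = -3.33 Ω
Z = − j3.33 Ω
|Z| = √(0² + 3.33²) = 3.33 Ω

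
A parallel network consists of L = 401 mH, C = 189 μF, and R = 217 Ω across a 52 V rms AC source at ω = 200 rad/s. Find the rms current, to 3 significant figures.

X_L = ωL = 80.2 Ω
X_C = 1/(ωC) = 26.5 Ω
Parallel: admittances add. Y = 1/R + 1/(jωL) + jωC
Y = (0.00461 + j0.0253) S
|Y| = 0.0257 S → |Z| = 1/|Y| = 38.8 Ω, ∠Z = −∠Y = -79.7°
I = V/|Z| = 52/38.8 = 1.34 A

1.34 A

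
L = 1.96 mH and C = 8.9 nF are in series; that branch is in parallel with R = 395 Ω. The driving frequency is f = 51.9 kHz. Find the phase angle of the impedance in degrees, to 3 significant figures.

53.3°

ω = 2πf = 326100 rad/s
X_L = ωL = 639 Ω
X_C = 1/(ωC) = 345 Ω
Branch 1: Z₁ = R = 395 Ω
Branch 2 (series LC): Z₂ = j(X_L − X_C) = j295 Ω
Parallel: Z = Z₁Z₂/(Z₁+Z₂), |Z| = 236 Ω, ∠Z = 53.3°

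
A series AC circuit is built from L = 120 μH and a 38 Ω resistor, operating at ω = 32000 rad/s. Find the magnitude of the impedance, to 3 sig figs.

38.2 Ω

X_L = ωL = 3.84 Ω
Z = 38.0 + j3.84 Ω
|Z| = √(38.0² + 3.84²) = 38.2 Ω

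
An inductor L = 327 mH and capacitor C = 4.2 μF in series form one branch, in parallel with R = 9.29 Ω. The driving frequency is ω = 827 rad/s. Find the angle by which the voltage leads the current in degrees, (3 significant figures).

-28.0°

X_L = ωL = 270 Ω
X_C = 1/(ωC) = 288 Ω
Branch 1: Z₁ = R = 9.29 Ω
Branch 2 (series LC): Z₂ = j(X_L − X_C) = −j17.5 Ω
Parallel: Z = Z₁Z₂/(Z₁+Z₂), |Z| = 8.20 Ω, ∠Z = -28.0°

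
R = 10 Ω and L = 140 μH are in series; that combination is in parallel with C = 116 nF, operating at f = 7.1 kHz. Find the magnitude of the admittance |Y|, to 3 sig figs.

ω = 2πf = 44610 rad/s
X_L = ωL = 6.25 Ω
X_C = 1/(ωC) = 193 Ω
Branch 1 (R+jX_L): Z₁ = 10.0 + j6.25 Ω, |Z₁| = 11.8 Ω
Branch 2 (−jX_C): Z₂ = −j193 Ω
Parallel: Z = Z₁Z₂/(Z₁+Z₂), |Z| = 12.2 Ω, ∠Z = 28.9°
|Y| = 1/|Z| = 82.2 mS

82.2 mS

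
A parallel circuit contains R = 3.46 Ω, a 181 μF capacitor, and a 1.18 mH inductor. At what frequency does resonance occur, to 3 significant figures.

ω₀ = 1/√(LC) = 1/√(0.00118 × 0.000181) = 2164 rad/s
f₀ = ω₀/(2π) = 344 Hz

344 Hz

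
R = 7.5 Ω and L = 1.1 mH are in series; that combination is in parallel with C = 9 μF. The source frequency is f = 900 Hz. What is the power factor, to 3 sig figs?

0.983

ω = 2πf = 5655 rad/s
X_L = ωL = 6.22 Ω
X_C = 1/(ωC) = 19.6 Ω
Branch 1 (R+jX_L): Z₁ = 7.50 + j6.22 Ω, |Z₁| = 9.74 Ω
Branch 2 (−jX_C): Z₂ = −j19.6 Ω
Parallel: Z = Z₁Z₂/(Z₁+Z₂), |Z| = 12.4 Ω, ∠Z = 10.5°
cos φ = cos(10.5°) = 0.983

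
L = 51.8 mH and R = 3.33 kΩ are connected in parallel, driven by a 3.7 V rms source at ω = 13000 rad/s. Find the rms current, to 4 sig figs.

X_L = ωL = 673.4 Ω
Parallel: admittances add. Y = 1/R + 1/(jωL)
Y = (0.0003003 − j0.001485) S
|Y| = 0.001515 S → |Z| = 1/|Y| = 660.0 Ω, ∠Z = −∠Y = 78.57°
I = V/|Z| = 3.7/660.0 = 5.606 mA

5.606 mA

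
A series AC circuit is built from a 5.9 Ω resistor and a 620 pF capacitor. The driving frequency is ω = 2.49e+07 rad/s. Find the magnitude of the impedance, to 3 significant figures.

65.0 Ω

X_C = 1/(ωC) = 64.8 Ω
Z = 5.90 − j64.8 Ω
|Z| = √(5.90² + 64.8²) = 65.0 Ω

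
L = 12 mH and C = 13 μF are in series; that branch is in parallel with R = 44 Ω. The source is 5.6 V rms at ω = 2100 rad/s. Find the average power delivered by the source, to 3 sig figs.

713 mW

X_L = ωL = 25.2 Ω
X_C = 1/(ωC) = 36.6 Ω
Branch 1: Z₁ = R = 44.0 Ω
Branch 2 (series LC): Z₂ = j(X_L − X_C) = −j11.4 Ω
Parallel: Z = Z₁Z₂/(Z₁+Z₂), |Z| = 11.1 Ω, ∠Z = -75.4°
I = V/|Z| = 506 mA
P = VI cos φ = 5.6 × 0.506 × cos(-75.4°) = 713 mW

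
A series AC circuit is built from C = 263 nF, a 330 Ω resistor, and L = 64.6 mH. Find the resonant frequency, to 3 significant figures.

1.22 kHz

ω₀ = 1/√(LC) = 1/√(0.0646 × 2.63e-07) = 7672 rad/s
f₀ = ω₀/(2π) = 1.22 kHz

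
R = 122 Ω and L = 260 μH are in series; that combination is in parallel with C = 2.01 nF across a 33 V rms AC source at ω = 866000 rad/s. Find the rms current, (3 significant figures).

X_L = ωL = 225 Ω
X_C = 1/(ωC) = 574 Ω
Branch 1 (R+jX_L): Z₁ = 122 + j225 Ω, |Z₁| = 256 Ω
Branch 2 (−jX_C): Z₂ = −j574 Ω
Parallel: Z = Z₁Z₂/(Z₁+Z₂), |Z| = 398 Ω, ∠Z = 42.3°
I = V/|Z| = 33/398 = 83.0 mA

83.0 mA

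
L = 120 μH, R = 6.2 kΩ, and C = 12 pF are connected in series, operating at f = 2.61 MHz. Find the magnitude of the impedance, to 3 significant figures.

ω = 2πf = 1.64e+07 rad/s
X_L = ωL = 1970 Ω
X_C = 1/(ωC) = 5080 Ω
Net reactance X = X_L − X_C = -3110 Ω
Z = 6200 − j3110 Ω
|Z| = √(6200² + 3110²) = 6940 Ω

6940 Ω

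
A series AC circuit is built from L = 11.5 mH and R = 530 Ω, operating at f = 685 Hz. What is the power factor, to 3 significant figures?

0.996

ω = 2πf = 4304 rad/s
X_L = ωL = 49.5 Ω
Z = 530 + j49.5 Ω
|Z| = √(530² + 49.5²) = 532 Ω
∠Z = arctan(49.5/530) = 5.34°
cos φ = cos(5.34°) = 0.996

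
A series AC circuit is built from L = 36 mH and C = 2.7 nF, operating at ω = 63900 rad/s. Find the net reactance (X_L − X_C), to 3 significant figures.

-3500 Ω

X_L = ωL = 2300 Ω
X_C = 1/(ωC) = 5800 Ω
X = 2300 − 5800 = -3500 Ω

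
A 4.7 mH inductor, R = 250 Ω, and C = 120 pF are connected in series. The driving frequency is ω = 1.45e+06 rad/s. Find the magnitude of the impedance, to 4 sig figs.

1097 Ω

X_L = ωL = 6815 Ω
X_C = 1/(ωC) = 5747 Ω
Net reactance X = X_L − X_C = 1068 Ω
Z = 250.0 + j1068 Ω
|Z| = √(250.0² + 1068²) = 1097 Ω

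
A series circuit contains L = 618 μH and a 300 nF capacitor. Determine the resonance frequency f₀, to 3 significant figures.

ω₀ = 1/√(LC) = 1/√(0.000618 × 3e-07) = 73440 rad/s
f₀ = ω₀/(2π) = 11.7 kHz

11.7 kHz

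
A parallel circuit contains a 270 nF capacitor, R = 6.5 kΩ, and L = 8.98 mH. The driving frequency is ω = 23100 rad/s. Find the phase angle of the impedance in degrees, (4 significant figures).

-83.80°

X_L = ωL = 207.4 Ω
X_C = 1/(ωC) = 160.3 Ω
Parallel: admittances add. Y = 1/R + 1/(jωL) + jωC
Y = (0.0001538 + j0.001416) S
|Y| = 0.001425 S → |Z| = 1/|Y| = 701.9 Ω, ∠Z = −∠Y = -83.80°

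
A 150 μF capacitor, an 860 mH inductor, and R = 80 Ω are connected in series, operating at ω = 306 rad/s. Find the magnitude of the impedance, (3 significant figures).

254 Ω

X_L = ωL = 263 Ω
X_C = 1/(ωC) = 21.8 Ω
Net reactance X = X_L − X_C = 241 Ω
Z = 80.0 + j241 Ω
|Z| = √(80.0² + 241²) = 254 Ω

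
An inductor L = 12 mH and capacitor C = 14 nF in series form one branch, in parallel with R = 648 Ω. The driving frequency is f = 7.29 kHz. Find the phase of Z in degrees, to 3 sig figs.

-32.7°

ω = 2πf = 45800 rad/s
X_L = ωL = 550 Ω
X_C = 1/(ωC) = 1560 Ω
Branch 1: Z₁ = R = 648 Ω
Branch 2 (series LC): Z₂ = j(X_L − X_C) = −j1010 Ω
Parallel: Z = Z₁Z₂/(Z₁+Z₂), |Z| = 545 Ω, ∠Z = -32.7°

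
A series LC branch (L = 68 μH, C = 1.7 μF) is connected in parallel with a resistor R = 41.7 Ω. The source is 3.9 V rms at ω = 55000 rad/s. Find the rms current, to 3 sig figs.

568 mA

X_L = ωL = 3.74 Ω
X_C = 1/(ωC) = 10.7 Ω
Branch 1: Z₁ = R = 41.7 Ω
Branch 2 (series LC): Z₂ = j(X_L − X_C) = −j6.96 Ω
Parallel: Z = Z₁Z₂/(Z₁+Z₂), |Z| = 6.86 Ω, ∠Z = -80.5°
I = V/|Z| = 3.9/6.86 = 568 mA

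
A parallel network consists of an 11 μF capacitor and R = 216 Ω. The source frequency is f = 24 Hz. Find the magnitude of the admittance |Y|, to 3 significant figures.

ω = 2πf = 150.8 rad/s
X_C = 1/(ωC) = 603 Ω
Parallel: admittances add. Y = 1/R + jωC
Y = (0.00463 + j0.00166) S
|Y| = 0.00492 S → |Z| = 1/|Y| = 203 Ω, ∠Z = −∠Y = -19.7°

4.92 mS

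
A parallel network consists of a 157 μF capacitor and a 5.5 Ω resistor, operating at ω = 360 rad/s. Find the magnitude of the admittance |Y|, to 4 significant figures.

190.4 mS

X_C = 1/(ωC) = 17.69 Ω
Parallel: admittances add. Y = 1/R + jωC
Y = (0.1818 + j0.05652) S
|Y| = 0.1904 S → |Z| = 1/|Y| = 5.252 Ω, ∠Z = −∠Y = -17.27°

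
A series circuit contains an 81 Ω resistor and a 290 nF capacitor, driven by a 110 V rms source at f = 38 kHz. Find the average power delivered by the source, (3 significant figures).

ω = 2πf = 238800 rad/s
X_C = 1/(ωC) = 14.4 Ω
Z = 81.0 − j14.4 Ω
|Z| = √(81.0² + 14.4²) = 82.3 Ω
∠Z = arctan(-14.4/81.0) = -10.1°
I = V/|Z| = 1.34 A
P = VI cos φ = 110 × 1.34 × cos(-10.1°) = 145 W

145 W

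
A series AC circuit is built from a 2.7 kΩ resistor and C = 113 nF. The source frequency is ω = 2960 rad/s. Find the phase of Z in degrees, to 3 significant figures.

X_C = 1/(ωC) = 2990 Ω
Z = 2700 − j2990 Ω
|Z| = √(2700² + 2990²) = 4030 Ω
∠Z = arctan(-2990/2700) = -47.9°

-47.9°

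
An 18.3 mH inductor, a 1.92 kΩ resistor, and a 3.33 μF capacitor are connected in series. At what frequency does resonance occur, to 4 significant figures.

ω₀ = 1/√(LC) = 1/√(0.0183 × 3.33e-06) = 4051 rad/s
f₀ = ω₀/(2π) = 644.7 Hz

644.7 Hz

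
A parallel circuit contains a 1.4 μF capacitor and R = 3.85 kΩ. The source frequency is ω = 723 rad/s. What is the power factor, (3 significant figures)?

X_C = 1/(ωC) = 988 Ω
Parallel: admittances add. Y = 1/R + jωC
Y = (0.000260 + j0.00101) S
|Y| = 0.00104 S → |Z| = 1/|Y| = 957 Ω, ∠Z = −∠Y = -75.6°
cos φ = cos(-75.6°) = 0.249

0.249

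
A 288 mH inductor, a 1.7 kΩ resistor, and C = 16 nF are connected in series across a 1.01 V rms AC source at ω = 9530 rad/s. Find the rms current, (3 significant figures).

242 μA

X_L = ωL = 2740 Ω
X_C = 1/(ωC) = 6560 Ω
Net reactance X = X_L − X_C = -3810 Ω
Z = 1700 − j3810 Ω
|Z| = √(1700² + 3810²) = 4180 Ω
I = V/|Z| = 1.01/4180 = 242 μA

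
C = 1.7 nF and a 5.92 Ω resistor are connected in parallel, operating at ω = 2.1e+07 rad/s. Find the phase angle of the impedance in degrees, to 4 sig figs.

X_C = 1/(ωC) = 28.01 Ω
Parallel: admittances add. Y = 1/R + jωC
Y = (0.1689 + j0.03570) S
|Y| = 0.1727 S → |Z| = 1/|Y| = 5.792 Ω, ∠Z = −∠Y = -11.93°

-11.93°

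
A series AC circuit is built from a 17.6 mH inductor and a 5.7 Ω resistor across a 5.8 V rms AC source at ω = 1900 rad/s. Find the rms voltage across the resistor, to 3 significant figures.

0.975 V

X_L = ωL = 33.4 Ω
Z = 5.70 + j33.4 Ω
|Z| = √(5.70² + 33.4²) = 33.9 Ω
I = V/|Z| = 171 mA
V_R = I·|Z_R| = 0.171 × 5.70 = 0.975 V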